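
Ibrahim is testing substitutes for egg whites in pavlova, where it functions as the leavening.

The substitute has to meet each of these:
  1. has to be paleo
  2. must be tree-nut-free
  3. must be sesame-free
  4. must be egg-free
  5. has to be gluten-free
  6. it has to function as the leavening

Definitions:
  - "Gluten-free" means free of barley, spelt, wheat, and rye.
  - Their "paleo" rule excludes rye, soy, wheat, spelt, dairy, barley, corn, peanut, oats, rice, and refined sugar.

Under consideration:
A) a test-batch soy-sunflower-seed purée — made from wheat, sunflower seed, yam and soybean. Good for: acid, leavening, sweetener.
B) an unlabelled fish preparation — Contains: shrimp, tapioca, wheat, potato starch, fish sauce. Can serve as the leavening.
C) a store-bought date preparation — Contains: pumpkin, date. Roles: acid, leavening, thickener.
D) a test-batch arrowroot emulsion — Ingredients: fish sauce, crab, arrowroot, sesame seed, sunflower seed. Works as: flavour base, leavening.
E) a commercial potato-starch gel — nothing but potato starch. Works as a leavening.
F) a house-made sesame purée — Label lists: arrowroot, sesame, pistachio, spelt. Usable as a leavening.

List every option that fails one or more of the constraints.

A, B, D, F

A: has wheat, so not gluten-free; has soybean, so not paleo — no
B: has wheat, so not gluten-free; has wheat, so not paleo — reject
C: nothing on the exclusion list — keep
D: has sesame seed, so not sesame-free — out
E: only potato starch; none excluded — keep
F: has spelt, so not gluten-free; has spelt, so not paleo (and 2 more) — out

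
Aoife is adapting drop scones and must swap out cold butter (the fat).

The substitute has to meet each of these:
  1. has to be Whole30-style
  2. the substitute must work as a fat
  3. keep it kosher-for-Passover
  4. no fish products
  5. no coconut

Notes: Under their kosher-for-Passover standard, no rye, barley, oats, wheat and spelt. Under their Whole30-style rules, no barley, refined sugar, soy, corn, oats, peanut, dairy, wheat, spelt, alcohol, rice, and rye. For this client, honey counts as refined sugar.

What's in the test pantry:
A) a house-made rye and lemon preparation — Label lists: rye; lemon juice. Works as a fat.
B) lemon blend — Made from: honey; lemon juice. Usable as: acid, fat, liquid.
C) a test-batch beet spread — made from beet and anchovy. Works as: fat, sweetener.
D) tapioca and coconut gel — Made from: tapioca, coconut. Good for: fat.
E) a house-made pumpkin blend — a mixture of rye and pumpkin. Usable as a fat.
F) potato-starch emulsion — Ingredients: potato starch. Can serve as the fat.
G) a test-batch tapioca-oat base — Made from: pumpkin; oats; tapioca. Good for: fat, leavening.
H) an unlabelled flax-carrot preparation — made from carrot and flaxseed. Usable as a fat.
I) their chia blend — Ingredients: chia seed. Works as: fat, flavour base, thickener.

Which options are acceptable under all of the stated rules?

F, H, I

A: has rye, so not kosher-for-Passover; has rye, so not Whole30-style — reject
B: has honey, so not Whole30-style — no
C: has anchovy, so not fish-free — reject
D: has coconut, so not coconut-free — out
E: has rye, so not kosher-for-Passover; has rye, so not Whole30-style — reject
F: works as a fat, no coconut, kosher-for-Passover — keep
G: has oats, so not kosher-for-Passover; has oats, so not Whole30-style — reject
H: Whole30-style, no coconut — OK
I: only chia seed; none excluded — keep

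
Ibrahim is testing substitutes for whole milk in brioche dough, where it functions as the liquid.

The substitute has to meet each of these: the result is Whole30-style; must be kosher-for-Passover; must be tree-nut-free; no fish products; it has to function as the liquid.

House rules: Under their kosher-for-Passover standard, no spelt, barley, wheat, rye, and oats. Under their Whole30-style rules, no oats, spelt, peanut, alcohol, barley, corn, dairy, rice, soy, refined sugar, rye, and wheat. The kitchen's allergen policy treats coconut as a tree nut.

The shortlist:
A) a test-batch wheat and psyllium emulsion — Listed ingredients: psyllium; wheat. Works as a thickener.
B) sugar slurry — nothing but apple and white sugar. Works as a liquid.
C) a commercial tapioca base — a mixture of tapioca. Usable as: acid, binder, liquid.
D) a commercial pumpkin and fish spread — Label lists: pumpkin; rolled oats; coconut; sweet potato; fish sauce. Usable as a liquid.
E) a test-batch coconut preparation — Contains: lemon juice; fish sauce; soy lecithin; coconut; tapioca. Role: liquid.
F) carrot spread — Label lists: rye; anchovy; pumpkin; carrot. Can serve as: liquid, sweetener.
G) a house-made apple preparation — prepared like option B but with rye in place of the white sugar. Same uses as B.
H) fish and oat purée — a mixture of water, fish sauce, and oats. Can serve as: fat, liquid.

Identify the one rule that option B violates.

usable as a liquid: satisfied
kosher-for-Passover: satisfied
Whole30-style: has white sugar — fails
fish-free: satisfied
tree-nut-free: satisfied

Whole30-style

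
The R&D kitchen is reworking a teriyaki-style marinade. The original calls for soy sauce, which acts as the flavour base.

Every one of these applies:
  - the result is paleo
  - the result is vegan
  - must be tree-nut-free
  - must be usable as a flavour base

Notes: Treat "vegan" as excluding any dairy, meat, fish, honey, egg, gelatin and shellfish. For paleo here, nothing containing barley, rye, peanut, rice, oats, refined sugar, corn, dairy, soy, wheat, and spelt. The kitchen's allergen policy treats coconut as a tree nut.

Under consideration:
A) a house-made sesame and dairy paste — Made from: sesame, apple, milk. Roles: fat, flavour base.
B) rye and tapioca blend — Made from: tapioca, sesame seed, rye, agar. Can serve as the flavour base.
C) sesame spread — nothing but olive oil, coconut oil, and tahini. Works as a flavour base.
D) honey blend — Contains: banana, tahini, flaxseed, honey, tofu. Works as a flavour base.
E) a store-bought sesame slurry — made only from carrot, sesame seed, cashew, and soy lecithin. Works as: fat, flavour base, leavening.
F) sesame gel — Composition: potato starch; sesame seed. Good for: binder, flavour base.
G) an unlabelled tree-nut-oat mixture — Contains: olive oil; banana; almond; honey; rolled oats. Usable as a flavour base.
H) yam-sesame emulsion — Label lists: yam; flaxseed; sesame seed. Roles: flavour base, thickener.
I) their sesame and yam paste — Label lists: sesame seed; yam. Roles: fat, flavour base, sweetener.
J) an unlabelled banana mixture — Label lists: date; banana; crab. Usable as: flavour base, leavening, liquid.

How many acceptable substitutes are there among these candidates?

A: has milk, so not vegan; has milk, so not paleo — no
B: has rye, so not paleo — no
C: has coconut oil, so not tree-nut-free — reject
D: has honey, so not vegan; has tofu, so not paleo — out
E: has soy lecithin, so not paleo; has cashew, so not tree-nut-free — no
F: only sesame seed and potato starch; none excluded — keep
G: has honey, so not vegan; has rolled oats, so not paleo (and 1 more) — out
H: works as a flavour base, vegan, paleo — OK
I: only sesame seed and yam; none excluded — valid
J: has crab, so not vegan — out

3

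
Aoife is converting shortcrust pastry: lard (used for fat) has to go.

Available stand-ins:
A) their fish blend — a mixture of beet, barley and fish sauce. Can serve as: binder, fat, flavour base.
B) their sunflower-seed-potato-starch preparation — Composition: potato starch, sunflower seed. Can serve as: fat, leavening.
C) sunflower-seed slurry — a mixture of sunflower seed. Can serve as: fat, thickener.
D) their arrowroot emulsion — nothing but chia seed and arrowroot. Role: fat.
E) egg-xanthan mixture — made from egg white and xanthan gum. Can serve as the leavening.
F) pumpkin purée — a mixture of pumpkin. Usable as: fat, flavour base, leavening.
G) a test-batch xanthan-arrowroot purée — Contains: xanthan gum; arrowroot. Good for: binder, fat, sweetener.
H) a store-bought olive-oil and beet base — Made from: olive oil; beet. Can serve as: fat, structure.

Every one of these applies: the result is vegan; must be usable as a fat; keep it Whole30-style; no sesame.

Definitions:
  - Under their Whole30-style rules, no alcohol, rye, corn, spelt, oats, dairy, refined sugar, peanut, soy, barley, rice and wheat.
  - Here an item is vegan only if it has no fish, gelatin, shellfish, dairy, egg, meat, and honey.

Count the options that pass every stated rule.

6

A: has barley, so not Whole30-style; has fish sauce, so not vegan — no
B: Whole30-style, no sesame — valid
C: only sunflower seed; none excluded — keep
D: only arrowroot and chia seed; none excluded — valid
E: not usable as a fat; has egg white, so not vegan — reject
F: only pumpkin; none excluded — valid
G: works as a fat, Whole30-style, no sesame — OK
H: vegan, no sesame — keep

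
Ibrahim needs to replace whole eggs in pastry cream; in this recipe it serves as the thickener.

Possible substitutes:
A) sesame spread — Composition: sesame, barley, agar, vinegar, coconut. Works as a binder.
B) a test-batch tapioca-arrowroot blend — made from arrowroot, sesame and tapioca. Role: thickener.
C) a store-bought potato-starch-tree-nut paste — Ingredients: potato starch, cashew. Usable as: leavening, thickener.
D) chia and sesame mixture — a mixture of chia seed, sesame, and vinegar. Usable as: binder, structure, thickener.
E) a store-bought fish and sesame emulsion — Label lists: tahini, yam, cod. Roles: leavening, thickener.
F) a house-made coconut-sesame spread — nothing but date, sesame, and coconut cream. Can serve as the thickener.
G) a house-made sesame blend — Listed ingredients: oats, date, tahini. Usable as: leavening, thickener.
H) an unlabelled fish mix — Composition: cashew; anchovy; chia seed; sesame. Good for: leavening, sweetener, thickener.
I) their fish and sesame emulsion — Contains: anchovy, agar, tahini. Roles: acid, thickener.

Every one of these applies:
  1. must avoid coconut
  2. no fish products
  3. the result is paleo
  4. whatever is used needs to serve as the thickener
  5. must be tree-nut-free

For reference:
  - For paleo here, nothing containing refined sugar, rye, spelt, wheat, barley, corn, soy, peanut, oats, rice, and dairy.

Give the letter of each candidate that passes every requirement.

A: not usable as a thickener; has barley, so not paleo (and 1 more) — out
B: works as a thickener, no coconut, paleo — keep
C: has cashew, so not tree-nut-free — no
D: works as a thickener, paleo, no fish — keep
E: has cod, so not fish-free — no
F: has coconut cream, so not coconut-free — reject
G: has oats, so not paleo — reject
H: has cashew, so not tree-nut-free; has anchovy, so not fish-free — reject
I: has anchovy, so not fish-free — reject

B, D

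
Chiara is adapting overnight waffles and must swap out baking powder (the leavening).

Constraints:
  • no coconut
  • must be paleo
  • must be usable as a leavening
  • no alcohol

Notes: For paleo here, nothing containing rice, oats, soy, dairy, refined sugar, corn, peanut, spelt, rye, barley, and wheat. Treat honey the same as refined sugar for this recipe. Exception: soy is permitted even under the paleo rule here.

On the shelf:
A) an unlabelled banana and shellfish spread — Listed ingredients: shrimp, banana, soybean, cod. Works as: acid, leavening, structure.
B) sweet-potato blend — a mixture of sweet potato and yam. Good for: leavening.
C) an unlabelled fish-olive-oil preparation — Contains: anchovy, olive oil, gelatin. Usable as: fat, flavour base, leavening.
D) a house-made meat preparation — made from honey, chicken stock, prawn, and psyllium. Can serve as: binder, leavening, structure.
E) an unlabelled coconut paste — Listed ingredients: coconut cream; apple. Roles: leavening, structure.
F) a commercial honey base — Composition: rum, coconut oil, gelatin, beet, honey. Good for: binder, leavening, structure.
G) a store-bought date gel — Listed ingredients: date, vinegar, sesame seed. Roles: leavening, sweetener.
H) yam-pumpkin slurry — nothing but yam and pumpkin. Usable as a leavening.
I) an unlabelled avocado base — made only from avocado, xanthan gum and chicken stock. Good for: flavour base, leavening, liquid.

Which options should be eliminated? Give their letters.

A: soy is permitted under the paleo carve-out; nothing else excluded — keep
B: no alcohol, paleo — valid
C: every rule checks out — keep
D: has honey, so not paleo — no
E: has coconut cream, so not coconut-free — out
F: has honey, so not paleo; has coconut oil, so not coconut-free (and 1 more) — no
G: works as a leavening, paleo, no coconut — keep
H: no alcohol, no coconut — keep
I: no coconut, paleo — keep

D, E, F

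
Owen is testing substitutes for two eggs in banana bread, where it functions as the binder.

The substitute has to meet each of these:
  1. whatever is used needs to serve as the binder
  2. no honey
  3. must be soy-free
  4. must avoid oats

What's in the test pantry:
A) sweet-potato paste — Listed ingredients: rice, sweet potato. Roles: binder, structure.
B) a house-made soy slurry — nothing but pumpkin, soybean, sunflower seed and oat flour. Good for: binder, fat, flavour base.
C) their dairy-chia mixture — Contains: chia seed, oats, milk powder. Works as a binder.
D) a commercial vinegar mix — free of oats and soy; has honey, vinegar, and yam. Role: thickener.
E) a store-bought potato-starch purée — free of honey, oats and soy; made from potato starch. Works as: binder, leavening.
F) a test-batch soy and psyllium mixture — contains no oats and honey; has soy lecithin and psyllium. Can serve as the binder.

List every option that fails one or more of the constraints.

A: only rice and sweet potato; none excluded — OK
B: has soybean, so not soy-free; has oat flour, so not oat-free — reject
C: has oats, so not oat-free — out
D: not usable as a binder; has honey, so not honey-free — no
E: no oats, no honey — valid
F: has soy lecithin, so not soy-free — reject

B, C, D, F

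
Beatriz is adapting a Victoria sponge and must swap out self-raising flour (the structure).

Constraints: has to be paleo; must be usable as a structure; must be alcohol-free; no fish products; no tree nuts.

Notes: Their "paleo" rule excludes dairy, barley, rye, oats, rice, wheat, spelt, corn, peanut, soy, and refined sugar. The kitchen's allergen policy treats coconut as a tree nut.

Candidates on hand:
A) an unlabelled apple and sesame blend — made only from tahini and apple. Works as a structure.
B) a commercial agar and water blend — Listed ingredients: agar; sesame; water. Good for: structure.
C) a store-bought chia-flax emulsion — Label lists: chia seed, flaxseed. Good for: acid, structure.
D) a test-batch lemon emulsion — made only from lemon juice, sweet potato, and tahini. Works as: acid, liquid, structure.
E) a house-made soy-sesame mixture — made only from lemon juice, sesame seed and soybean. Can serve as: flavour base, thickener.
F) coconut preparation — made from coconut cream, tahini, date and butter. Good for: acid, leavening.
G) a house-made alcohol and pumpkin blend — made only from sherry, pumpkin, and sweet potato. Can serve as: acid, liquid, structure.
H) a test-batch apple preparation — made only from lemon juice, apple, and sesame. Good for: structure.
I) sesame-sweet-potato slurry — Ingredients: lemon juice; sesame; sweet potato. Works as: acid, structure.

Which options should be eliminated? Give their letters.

E, F, G

A: works as a structure, tree-nut-free, no alcohol — OK
B: every rule checks out — keep
C: every rule checks out — OK
D: works as a structure, paleo, tree-nut-free — valid
E: not usable as a structure; has soybean, so not paleo — reject
F: not usable as a structure; has butter, so not paleo (and 1 more) — reject
G: has sherry, so not alcohol-free — no
H: works as a structure, tree-nut-free, no alcohol — OK
I: only sesame, lemon juice and sweet potato; none excluded — OK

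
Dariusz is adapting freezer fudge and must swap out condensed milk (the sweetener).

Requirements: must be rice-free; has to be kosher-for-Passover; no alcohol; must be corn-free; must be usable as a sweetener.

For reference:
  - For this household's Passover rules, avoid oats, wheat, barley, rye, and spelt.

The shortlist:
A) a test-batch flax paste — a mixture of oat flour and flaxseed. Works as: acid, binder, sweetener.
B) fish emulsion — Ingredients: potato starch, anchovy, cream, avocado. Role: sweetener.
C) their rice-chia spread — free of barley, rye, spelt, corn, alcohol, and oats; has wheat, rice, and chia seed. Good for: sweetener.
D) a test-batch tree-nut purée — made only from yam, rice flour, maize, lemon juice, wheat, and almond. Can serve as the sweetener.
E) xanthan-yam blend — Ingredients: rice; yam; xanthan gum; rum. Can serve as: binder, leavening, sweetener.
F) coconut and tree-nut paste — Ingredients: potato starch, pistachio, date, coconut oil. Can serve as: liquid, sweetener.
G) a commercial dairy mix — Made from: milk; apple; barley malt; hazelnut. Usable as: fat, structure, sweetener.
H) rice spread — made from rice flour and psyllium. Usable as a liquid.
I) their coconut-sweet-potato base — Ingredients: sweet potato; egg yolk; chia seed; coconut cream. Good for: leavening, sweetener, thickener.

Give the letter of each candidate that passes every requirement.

A: has oat flour, so not kosher-for-Passover — out
B: all constraints satisfied — keep
C: has wheat, so not kosher-for-Passover; has rice, so not rice-free — reject
D: has wheat, so not kosher-for-Passover; has rice flour, so not rice-free (and 1 more) — no
E: has rice, so not rice-free; has rum, so not alcohol-free — no
F: no rice, no corn — valid
G: has barley malt, so not kosher-for-Passover — reject
H: not usable as a sweetener; has rice flour, so not rice-free — out
I: every rule checks out — valid

B, F, I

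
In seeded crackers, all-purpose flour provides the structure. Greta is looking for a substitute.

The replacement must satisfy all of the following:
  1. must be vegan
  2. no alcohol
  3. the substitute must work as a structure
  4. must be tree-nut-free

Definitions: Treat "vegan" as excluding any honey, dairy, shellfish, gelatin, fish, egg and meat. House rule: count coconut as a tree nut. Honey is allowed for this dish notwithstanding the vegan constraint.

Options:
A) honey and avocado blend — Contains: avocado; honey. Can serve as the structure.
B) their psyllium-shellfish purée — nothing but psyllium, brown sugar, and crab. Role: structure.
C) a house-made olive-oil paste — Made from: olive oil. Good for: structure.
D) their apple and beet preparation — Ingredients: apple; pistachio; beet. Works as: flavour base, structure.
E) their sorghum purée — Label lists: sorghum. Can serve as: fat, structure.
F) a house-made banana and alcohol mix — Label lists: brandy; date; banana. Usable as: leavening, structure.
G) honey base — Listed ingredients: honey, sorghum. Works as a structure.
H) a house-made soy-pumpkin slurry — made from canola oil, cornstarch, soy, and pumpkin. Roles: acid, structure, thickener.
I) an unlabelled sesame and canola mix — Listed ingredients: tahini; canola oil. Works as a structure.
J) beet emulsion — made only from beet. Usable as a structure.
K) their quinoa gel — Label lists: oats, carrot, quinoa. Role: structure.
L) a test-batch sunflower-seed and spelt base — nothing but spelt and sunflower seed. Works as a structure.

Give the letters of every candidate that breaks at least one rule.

B, D, F

A: honey is permitted under the vegan carve-out; nothing else excluded — keep
B: has crab, so not vegan — no
C: tree-nut-free, vegan — valid
D: has pistachio, so not tree-nut-free — reject
E: only sorghum; none excluded — valid
F: has brandy, so not alcohol-free — out
G: honey is permitted under the vegan carve-out; nothing else excluded — keep
H: all constraints satisfied — valid
I: all constraints satisfied — valid
J: every rule checks out — keep
K: no alcohol, vegan — keep
L: only spelt and sunflower seed; none excluded — valid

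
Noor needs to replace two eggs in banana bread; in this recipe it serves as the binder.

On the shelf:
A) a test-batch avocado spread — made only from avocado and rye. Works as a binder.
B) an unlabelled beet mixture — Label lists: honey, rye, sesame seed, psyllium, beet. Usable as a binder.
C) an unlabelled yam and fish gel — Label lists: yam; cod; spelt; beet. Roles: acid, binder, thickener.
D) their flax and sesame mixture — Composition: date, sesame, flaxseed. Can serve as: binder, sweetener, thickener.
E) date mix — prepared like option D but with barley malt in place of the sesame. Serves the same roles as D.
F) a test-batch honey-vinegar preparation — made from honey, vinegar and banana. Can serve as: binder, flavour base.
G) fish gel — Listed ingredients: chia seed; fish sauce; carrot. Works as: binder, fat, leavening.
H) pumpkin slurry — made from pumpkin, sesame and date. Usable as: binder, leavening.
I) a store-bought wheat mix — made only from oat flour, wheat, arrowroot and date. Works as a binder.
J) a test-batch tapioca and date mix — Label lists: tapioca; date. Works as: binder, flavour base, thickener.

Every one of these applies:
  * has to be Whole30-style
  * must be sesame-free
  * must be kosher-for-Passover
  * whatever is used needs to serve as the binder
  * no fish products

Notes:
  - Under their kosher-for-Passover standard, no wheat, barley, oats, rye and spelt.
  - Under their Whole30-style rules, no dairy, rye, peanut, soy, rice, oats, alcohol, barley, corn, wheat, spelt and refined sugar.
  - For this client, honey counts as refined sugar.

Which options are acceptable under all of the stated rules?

A: has rye, so not kosher-for-Passover; has rye, so not Whole30-style — no
B: has rye, so not kosher-for-Passover; has honey, so not Whole30-style (and 1 more) — out
C: has spelt, so not kosher-for-Passover; has spelt, so not Whole30-style (and 1 more) — no
D: has sesame, so not sesame-free — reject
E: has barley malt, so not kosher-for-Passover; has barley malt, so not Whole30-style — out
F: has honey, so not Whole30-style — no
G: has fish sauce, so not fish-free — no
H: has sesame, so not sesame-free — reject
I: has oat flour, so not kosher-for-Passover; has oat flour, so not Whole30-style — reject
J: no sesame, kosher-for-Passover — keep

J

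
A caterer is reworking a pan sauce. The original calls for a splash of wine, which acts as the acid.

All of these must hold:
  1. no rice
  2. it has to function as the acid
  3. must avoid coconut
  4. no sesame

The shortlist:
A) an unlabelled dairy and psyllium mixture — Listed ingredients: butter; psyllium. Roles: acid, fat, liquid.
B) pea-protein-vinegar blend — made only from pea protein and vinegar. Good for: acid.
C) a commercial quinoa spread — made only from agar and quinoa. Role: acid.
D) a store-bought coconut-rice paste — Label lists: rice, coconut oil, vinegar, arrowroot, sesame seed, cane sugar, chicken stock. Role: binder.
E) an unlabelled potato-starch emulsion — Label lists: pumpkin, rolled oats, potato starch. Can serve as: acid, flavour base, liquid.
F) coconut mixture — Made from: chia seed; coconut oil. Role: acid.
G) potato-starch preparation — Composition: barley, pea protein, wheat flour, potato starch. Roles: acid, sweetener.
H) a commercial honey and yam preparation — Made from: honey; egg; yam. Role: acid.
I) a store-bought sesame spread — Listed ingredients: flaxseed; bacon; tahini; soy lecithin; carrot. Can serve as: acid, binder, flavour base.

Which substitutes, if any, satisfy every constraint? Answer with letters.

A, B, C, E, G, H

A: only butter and psyllium; none excluded — valid
B: only vinegar and pea protein; none excluded — OK
C: only agar and quinoa; none excluded — keep
D: not usable as an acid; has rice, so not rice-free (and 2 more) — out
E: only rolled oats, potato starch and pumpkin; none excluded — valid
F: has coconut oil, so not coconut-free — no
G: barley and wheat flour etc. — none of it excluded — OK
H: works as an acid, no coconut, no rice — keep
I: has tahini, so not sesame-free — no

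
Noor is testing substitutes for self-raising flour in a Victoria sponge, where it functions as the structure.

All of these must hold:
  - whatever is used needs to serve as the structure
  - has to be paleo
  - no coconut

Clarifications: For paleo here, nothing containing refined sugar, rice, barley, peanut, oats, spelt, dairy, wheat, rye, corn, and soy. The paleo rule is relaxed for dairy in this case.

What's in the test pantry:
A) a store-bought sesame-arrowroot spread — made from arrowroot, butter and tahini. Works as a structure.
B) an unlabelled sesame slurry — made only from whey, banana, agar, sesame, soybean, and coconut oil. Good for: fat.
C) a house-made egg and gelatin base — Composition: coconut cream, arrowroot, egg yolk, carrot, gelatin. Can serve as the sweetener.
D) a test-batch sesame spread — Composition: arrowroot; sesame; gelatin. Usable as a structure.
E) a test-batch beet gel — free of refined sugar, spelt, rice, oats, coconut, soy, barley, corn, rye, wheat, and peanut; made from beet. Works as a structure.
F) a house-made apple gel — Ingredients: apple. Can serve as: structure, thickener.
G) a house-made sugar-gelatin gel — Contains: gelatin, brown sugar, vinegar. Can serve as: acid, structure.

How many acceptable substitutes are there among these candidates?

A: dairy is permitted under the paleo carve-out; nothing else excluded — keep
B: not usable as a structure; has soybean, so not paleo (and 1 more) — out
C: not usable as a structure; has coconut cream, so not coconut-free — out
D: paleo, no coconut — valid
E: nothing on the exclusion list — valid
F: only apple; none excluded — valid
G: has brown sugar, so not paleo — no

4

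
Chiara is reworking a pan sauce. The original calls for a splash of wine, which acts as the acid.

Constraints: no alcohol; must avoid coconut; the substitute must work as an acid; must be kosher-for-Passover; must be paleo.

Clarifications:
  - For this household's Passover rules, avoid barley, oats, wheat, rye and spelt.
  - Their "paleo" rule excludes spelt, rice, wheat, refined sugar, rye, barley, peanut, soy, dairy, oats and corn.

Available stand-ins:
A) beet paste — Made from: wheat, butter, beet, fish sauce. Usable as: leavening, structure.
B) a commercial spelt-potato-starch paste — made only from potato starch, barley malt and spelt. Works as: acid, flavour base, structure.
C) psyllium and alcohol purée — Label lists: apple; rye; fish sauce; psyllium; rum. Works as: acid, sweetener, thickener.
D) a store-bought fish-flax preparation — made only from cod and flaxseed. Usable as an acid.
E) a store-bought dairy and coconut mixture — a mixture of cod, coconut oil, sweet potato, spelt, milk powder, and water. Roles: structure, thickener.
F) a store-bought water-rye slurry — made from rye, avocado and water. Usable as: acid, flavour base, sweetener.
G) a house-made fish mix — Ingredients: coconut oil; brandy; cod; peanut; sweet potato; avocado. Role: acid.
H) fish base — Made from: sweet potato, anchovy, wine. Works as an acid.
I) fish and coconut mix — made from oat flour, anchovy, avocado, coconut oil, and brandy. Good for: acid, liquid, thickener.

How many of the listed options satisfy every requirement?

1

A: not usable as an acid; has wheat, so not kosher-for-Passover (and 1 more) — reject
B: has barley malt, so not kosher-for-Passover; has barley malt, so not paleo — out
C: has rye, so not kosher-for-Passover; has rye, so not paleo (and 1 more) — no
D: works as an acid, no coconut, no alcohol — OK
E: not usable as an acid; has spelt, so not kosher-for-Passover (and 2 more) — out
F: has rye, so not kosher-for-Passover; has rye, so not paleo — no
G: has peanut, so not paleo; has brandy, so not alcohol-free (and 1 more) — no
H: has wine, so not alcohol-free — no
I: has oat flour, so not kosher-for-Passover; has oat flour, so not paleo (and 2 more) — reject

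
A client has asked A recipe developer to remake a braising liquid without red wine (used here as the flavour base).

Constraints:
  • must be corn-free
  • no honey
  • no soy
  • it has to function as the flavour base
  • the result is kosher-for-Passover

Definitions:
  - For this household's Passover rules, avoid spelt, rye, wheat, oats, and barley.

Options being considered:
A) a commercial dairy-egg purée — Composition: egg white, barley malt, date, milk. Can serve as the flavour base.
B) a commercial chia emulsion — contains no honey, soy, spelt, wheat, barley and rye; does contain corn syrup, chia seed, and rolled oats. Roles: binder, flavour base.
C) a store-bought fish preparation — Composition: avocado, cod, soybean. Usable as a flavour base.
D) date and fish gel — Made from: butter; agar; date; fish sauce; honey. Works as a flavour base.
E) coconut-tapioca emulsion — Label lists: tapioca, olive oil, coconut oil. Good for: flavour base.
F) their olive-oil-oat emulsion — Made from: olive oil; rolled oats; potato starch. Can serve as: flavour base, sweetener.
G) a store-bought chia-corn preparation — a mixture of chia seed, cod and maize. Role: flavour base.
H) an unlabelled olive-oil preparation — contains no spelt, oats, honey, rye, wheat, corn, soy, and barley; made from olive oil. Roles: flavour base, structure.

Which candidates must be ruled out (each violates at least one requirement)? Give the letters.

A: has barley malt, so not kosher-for-Passover — no
B: has rolled oats, so not kosher-for-Passover; has corn syrup, so not corn-free — no
C: has soybean, so not soy-free — out
D: has honey, so not honey-free — no
E: all constraints satisfied — valid
F: has rolled oats, so not kosher-for-Passover — out
G: has maize, so not corn-free — reject
H: all constraints satisfied — OK

A, B, C, D, F, G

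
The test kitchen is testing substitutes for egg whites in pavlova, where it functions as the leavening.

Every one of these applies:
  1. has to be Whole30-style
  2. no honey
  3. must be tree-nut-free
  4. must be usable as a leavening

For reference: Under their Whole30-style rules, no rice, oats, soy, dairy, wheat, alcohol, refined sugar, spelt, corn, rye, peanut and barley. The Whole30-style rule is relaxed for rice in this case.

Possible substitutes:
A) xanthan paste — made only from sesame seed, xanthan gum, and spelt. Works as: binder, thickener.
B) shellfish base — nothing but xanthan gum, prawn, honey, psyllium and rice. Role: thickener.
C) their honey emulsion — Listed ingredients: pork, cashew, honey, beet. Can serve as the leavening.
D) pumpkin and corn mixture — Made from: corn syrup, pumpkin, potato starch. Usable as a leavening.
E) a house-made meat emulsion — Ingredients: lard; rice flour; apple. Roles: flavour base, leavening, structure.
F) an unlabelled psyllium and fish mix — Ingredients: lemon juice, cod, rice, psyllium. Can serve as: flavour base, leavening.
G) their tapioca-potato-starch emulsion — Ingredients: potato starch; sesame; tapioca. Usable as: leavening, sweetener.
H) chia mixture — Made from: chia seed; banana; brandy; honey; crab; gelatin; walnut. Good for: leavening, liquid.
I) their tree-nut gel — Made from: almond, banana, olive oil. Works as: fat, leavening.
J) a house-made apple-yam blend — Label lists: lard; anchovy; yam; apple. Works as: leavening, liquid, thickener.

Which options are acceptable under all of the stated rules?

E, F, G, J

A: not usable as a leavening; has spelt, so not Whole30-style — reject
B: not usable as a leavening; has honey, so not honey-free — no
C: has honey, so not honey-free; has cashew, so not tree-nut-free — out
D: has corn syrup, so not Whole30-style — no
E: rice is permitted under the Whole30-style carve-out; nothing else excluded — valid
F: rice is permitted under the Whole30-style carve-out; nothing else excluded — keep
G: works as a leavening, no tree nuts, no honey — keep
H: has brandy, so not Whole30-style; has honey, so not honey-free (and 1 more) — reject
I: has almond, so not tree-nut-free — reject
J: all constraints satisfied — keep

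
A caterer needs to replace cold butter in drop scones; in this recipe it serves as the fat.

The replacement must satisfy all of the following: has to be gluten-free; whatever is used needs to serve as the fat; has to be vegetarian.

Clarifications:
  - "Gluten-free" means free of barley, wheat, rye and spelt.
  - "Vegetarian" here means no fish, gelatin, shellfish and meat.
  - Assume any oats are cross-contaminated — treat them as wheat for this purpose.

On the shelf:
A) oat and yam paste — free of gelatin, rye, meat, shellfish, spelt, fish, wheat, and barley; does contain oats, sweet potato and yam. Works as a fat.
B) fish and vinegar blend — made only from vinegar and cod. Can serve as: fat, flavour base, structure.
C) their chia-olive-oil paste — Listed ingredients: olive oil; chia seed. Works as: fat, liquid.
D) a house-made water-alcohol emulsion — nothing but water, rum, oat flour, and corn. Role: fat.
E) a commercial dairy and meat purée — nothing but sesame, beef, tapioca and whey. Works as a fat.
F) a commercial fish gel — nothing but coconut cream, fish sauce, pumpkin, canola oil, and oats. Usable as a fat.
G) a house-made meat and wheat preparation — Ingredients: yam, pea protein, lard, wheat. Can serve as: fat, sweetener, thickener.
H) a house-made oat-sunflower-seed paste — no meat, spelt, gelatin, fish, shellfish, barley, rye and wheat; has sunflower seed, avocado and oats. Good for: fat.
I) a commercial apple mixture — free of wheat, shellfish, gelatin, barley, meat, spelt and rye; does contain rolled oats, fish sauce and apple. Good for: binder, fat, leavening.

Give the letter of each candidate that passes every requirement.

A: has oats, so not gluten-free — out
B: has cod, so not vegetarian — no
C: all constraints satisfied — valid
D: has oat flour, so not gluten-free — out
E: has beef, so not vegetarian — reject
F: has oats, so not gluten-free; has fish sauce, so not vegetarian — reject
G: has wheat, so not gluten-free; has lard, so not vegetarian — out
H: has oats, so not gluten-free — reject
I: has rolled oats, so not gluten-free; has fish sauce, so not vegetarian — no

C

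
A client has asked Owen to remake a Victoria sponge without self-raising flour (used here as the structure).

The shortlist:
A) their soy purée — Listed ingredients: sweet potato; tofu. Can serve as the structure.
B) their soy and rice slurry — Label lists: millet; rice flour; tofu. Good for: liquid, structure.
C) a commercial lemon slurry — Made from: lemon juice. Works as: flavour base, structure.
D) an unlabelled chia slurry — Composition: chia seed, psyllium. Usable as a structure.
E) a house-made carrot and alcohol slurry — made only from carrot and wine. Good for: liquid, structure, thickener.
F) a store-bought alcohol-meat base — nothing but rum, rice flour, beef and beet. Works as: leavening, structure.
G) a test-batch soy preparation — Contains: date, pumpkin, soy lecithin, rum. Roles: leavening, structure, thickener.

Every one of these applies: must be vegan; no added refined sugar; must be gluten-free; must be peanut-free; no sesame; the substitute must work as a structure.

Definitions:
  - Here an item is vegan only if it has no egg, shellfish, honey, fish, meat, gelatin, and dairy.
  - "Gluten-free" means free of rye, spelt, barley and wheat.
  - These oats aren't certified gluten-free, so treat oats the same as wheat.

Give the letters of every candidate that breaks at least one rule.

A: works as a structure, no refined sugar, vegan — keep
B: all constraints satisfied — keep
C: only lemon juice; none excluded — OK
D: nothing on the exclusion list — OK
E: works as a structure, vegan, no sesame — valid
F: has beef, so not vegan — out
G: all constraints satisfied — OK

F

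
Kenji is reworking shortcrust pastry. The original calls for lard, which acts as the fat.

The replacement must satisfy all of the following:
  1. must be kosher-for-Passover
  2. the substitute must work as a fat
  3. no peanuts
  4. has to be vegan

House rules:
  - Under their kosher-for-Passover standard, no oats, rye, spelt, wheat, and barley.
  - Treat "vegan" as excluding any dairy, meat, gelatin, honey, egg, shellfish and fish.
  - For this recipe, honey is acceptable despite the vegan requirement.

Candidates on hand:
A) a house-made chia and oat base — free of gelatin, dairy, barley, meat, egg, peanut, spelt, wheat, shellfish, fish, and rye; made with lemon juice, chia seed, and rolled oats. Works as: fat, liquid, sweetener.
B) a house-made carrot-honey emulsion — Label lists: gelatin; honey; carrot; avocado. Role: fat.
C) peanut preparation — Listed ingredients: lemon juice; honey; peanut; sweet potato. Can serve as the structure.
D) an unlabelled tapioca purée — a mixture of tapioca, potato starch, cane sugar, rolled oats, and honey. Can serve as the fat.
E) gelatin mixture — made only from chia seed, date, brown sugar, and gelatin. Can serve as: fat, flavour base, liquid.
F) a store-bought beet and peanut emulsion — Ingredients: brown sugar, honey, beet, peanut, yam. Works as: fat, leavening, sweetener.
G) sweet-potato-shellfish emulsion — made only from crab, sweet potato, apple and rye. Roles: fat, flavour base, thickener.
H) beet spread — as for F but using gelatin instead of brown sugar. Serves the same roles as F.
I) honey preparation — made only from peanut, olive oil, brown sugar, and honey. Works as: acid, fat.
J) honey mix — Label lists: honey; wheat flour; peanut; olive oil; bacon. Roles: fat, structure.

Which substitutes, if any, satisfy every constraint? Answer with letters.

none

A: has rolled oats, so not kosher-for-Passover — no
B: has gelatin, so not vegan — out
C: not usable as a fat; has peanut, so not peanut-free — out
D: has rolled oats, so not kosher-for-Passover — reject
E: has gelatin, so not vegan — reject
F: has peanut, so not peanut-free — reject
G: has rye, so not kosher-for-Passover; has crab, so not vegan — out
H: has gelatin, so not vegan; has peanut, so not peanut-free — reject
I: has peanut, so not peanut-free — out
J: has wheat flour, so not kosher-for-Passover; has bacon, so not vegan (and 1 more) — no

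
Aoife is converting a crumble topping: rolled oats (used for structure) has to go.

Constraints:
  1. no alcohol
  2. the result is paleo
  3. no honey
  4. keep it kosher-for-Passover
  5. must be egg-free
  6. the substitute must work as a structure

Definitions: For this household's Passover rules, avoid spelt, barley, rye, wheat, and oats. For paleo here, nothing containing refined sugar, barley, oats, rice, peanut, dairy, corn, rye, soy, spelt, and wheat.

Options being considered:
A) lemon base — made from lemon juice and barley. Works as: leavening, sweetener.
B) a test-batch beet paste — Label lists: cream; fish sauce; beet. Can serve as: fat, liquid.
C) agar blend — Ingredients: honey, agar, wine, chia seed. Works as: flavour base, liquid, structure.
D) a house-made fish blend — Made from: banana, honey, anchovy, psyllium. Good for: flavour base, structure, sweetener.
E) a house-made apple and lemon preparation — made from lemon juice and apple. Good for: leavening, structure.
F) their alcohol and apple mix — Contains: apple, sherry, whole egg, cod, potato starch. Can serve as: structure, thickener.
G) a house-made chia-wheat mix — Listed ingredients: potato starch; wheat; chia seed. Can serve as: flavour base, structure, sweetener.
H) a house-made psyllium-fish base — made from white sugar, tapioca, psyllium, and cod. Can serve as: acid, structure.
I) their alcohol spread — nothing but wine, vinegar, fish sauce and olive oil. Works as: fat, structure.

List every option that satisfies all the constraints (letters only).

E

A: not usable as a structure; has barley, so not kosher-for-Passover (and 1 more) — no
B: not usable as a structure; has cream, so not paleo — no
C: has wine, so not alcohol-free; has honey, so not honey-free — out
D: has honey, so not honey-free — out
E: works as a structure, no alcohol, kosher-for-Passover — valid
F: has sherry, so not alcohol-free; has whole egg, so not egg-free — out
G: has wheat, so not kosher-for-Passover; has wheat, so not paleo — reject
H: has white sugar, so not paleo — reject
I: has wine, so not alcohol-free — out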